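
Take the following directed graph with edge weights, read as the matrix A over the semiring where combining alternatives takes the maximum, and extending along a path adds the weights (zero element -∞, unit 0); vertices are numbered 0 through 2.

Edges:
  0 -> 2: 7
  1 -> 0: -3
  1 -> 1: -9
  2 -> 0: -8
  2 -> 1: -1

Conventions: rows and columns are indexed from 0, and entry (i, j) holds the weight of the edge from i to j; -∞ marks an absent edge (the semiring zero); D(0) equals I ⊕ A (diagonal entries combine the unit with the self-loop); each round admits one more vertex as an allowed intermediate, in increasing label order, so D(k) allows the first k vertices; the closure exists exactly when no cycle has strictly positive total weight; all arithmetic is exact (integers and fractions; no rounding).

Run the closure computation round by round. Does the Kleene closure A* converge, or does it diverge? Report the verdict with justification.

D(0):
  [0, -∞, 7]
  [-3, 0, -∞]
  [-8, -1, 0]
D(1):
  [0, -∞, 7]
  [-3, 0, 4]
  [-8, -1, 0]
Detection: at round 2, diagonal entry (2, 2) turns strictly positive.
Key observation: the cycle 2->1->0->2 has total weight (-1) + (-3) + 7, which is strictly positive.
Answer: DIVERGES — positive cycle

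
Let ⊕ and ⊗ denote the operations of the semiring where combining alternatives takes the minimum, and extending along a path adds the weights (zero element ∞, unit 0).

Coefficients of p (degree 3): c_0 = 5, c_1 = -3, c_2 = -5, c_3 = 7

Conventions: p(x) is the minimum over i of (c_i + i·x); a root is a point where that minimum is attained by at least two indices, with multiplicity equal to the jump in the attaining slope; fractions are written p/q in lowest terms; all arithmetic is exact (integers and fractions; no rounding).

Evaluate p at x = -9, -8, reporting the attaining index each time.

p(-9) = min(5+0·(-9)=5, -3+1·(-9)=-12, -5+2·(-9)=-23, 7+3·(-9)=-20) = -23 (attained by i=2)
p(-8) = min(5+0·(-8)=5, -3+1·(-8)=-11, -5+2·(-8)=-21, 7+3·(-8)=-17) = -21 (attained by i=2)
Answer: p(-9) = -23; p(-8) = -21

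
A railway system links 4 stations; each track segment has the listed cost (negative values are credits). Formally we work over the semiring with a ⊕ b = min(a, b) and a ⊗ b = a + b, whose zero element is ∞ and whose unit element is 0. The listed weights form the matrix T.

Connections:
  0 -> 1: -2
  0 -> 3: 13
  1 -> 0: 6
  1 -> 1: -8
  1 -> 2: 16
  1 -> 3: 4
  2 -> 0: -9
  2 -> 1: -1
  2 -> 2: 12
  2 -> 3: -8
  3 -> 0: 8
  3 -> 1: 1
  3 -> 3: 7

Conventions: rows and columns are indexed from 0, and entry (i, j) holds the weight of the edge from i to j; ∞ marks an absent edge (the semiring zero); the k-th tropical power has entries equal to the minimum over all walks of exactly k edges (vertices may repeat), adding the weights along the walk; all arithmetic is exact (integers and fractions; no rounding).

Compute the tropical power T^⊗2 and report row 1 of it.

T^⊗2:
  [4, -10, 14, 2]
  [-2, -16, 8, -4]
  [0, -11, 15, -1]
  [7, -7, 17, 5]
Answer: row 1 of T^⊗2 = [-2, -16, 8, -4]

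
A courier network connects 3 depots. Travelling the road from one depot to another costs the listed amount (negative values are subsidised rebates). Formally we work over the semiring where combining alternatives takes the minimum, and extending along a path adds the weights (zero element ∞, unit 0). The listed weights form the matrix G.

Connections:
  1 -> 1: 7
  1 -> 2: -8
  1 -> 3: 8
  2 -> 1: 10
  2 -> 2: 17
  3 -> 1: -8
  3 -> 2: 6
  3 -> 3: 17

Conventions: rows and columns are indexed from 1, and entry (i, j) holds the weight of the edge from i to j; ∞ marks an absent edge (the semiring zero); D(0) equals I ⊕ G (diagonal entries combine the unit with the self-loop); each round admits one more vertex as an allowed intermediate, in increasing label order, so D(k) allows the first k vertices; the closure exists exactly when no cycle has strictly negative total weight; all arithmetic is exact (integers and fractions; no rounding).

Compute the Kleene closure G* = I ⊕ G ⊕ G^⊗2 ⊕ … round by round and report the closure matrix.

D(0):
  [0, -8, 8]
  [10, 0, ∞]
  [-8, 6, 0]
D(1):
  [0, -8, 8]
  [10, 0, 18]
  [-8, -16, 0]
D(2):
  [0, -8, 8]
  [10, 0, 18]
  [-8, -16, 0]
D(3):
  [0, -8, 8]
  [10, 0, 18]
  [-8, -16, 0]
Answer: G* = [[0, -8, 8], [10, 0, 18], [-8, -16, 0]]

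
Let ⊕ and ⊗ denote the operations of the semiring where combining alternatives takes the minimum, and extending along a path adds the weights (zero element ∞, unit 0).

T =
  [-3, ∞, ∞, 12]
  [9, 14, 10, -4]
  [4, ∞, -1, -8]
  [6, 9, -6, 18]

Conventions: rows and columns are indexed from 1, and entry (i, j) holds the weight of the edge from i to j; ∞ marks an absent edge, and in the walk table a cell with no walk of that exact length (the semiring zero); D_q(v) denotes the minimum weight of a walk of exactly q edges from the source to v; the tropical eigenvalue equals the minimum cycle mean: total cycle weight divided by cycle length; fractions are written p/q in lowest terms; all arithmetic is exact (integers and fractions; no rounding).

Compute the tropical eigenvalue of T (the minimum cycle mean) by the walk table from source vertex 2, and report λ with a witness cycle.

q=0: [∞, 0, ∞, ∞]
q=1: [9, 14, 10, -4]
q=2: [2, 5, -10, 2]
q=3: [-6, 11, -11, -18]
q=4: [-12, -9, -24, -19]
Optimal cycle mean attained by: cycle 3->4->3, total (-8) + (-6), length 2.
Answer: λ = -7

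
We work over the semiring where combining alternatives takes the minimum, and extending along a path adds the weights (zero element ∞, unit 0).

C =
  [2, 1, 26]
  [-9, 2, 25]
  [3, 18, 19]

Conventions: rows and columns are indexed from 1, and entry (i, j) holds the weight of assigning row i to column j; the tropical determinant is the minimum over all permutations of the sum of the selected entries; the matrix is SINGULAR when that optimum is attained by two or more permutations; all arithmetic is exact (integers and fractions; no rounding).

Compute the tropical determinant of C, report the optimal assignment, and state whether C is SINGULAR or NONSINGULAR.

σ = (1, 2, 3): 2 + 2 + 19 = 23
σ = (1, 3, 2): 2 + 25 + 18 = 45
σ = (2, 1, 3): 1 + (-9) + 19 = 11
σ = (2, 3, 1): 1 + 25 + 3 = 29
σ = (3, 1, 2): 26 + (-9) + 18 = 35
σ = (3, 2, 1): 26 + 2 + 3 = 31
Optimal value attained by: σ = (2, 1, 3).
Answer: det⊕(C) = 11; verdict: NONSINGULAR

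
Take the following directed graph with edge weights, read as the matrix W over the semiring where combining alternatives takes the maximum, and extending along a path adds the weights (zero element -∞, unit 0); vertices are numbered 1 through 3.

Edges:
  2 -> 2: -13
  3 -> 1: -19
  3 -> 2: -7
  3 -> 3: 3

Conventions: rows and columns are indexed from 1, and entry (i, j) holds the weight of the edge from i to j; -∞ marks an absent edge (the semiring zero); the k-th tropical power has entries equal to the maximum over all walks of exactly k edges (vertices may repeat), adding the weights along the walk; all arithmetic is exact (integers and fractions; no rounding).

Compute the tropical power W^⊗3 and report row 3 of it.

W^⊗2:
  [-∞, -∞, -∞]
  [-∞, -26, -∞]
  [-16, -4, 6]
W^⊗3:
  [-∞, -∞, -∞]
  [-∞, -39, -∞]
  [-13, -1, 9]
Answer: row 3 of W^⊗3 = [-13, -1, 9]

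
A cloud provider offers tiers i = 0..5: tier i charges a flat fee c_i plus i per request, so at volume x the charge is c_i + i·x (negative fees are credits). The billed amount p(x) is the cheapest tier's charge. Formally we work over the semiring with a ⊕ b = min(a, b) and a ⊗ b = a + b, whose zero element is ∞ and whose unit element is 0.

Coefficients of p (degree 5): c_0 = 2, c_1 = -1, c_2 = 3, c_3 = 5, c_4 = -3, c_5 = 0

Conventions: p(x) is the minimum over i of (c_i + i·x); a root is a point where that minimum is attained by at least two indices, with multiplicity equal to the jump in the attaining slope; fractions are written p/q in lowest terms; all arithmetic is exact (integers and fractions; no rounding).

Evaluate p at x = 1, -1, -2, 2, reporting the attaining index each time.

p(1) = min(2+0·1=2, -1+1·1=0, 3+2·1=5, 5+3·1=8, -3+4·1=1, 0+5·1=5) = 0 (attained by i=1)
p(-1) = min(2+0·(-1)=2, -1+1·(-1)=-2, 3+2·(-1)=1, 5+3·(-1)=2, -3+4·(-1)=-7, 0+5·(-1)=-5) = -7 (attained by i=4)
p(-2) = min(2+0·(-2)=2, -1+1·(-2)=-3, 3+2·(-2)=-1, 5+3·(-2)=-1, -3+4·(-2)=-11, 0+5·(-2)=-10) = -11 (attained by i=4)
p(2) = min(2+0·2=2, -1+1·2=1, 3+2·2=7, 5+3·2=11, -3+4·2=5, 0+5·2=10) = 1 (attained by i=1)
Answer: p(1) = 0; p(-1) = -7; p(-2) = -11; p(2) = 1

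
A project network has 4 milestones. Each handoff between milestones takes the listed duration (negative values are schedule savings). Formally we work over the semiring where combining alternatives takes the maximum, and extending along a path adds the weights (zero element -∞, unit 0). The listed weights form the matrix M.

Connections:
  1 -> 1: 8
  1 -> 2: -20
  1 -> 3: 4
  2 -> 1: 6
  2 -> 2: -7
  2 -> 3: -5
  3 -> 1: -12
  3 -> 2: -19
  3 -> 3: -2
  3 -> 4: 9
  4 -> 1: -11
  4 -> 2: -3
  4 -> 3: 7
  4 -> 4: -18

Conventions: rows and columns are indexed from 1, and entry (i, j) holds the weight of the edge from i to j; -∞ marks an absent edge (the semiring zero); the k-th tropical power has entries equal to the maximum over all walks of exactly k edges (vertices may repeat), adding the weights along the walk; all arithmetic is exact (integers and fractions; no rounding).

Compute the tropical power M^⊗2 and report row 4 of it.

M^⊗2:
  [16, -12, 12, 13]
  [14, -14, 10, 4]
  [-2, 6, 16, 7]
  [3, -10, 5, 16]
Answer: row 4 of M^⊗2 = [3, -10, 5, 16]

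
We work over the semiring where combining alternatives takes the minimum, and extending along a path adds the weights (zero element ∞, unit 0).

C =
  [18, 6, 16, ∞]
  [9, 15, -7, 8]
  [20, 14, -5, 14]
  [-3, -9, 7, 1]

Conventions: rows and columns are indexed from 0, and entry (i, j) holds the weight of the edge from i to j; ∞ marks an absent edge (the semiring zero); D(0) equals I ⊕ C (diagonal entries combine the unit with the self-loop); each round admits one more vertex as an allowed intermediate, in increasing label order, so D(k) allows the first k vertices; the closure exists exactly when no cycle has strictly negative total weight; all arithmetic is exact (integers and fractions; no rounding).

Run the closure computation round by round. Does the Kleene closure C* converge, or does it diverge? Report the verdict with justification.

Detection: at round 0, diagonal entry (2, 2) turns strictly negative.
Key observation: the cycle 2->2 has total weight (-5), which is strictly negative.
Answer: DIVERGES — negative cycle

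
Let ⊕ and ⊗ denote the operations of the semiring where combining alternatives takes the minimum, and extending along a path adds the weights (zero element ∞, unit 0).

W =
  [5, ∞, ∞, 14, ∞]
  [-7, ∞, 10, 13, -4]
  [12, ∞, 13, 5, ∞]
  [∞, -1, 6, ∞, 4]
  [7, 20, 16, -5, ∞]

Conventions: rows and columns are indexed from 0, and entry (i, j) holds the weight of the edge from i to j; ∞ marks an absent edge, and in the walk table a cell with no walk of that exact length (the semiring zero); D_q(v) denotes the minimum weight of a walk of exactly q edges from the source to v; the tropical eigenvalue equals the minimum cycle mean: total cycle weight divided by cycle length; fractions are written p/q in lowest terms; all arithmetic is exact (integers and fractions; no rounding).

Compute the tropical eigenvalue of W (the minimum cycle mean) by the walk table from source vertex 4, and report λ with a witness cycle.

q=0: [∞, ∞, ∞, ∞, 0]
q=1: [7, 20, 16, -5, ∞]
q=2: [12, -6, 1, 21, -1]
q=3: [-13, 19, 4, -6, -10]
q=4: [-8, -7, 0, -15, -2]
q=5: [-14, -16, -9, -7, -11]
Optimal cycle mean attained by: cycle 1->4->3->1, total (-4) + (-5) + (-1), length 3.
Answer: λ = -10/3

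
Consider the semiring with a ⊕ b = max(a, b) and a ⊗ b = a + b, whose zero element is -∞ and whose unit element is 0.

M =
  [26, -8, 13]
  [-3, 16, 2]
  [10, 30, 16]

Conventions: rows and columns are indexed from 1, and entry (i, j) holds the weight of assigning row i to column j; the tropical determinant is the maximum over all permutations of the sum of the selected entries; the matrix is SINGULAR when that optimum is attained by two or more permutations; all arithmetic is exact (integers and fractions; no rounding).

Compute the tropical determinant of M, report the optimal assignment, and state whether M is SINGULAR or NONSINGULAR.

σ = (1, 2, 3): 26 + 16 + 16 = 58
σ = (1, 3, 2): 26 + 2 + 30 = 58
σ = (2, 1, 3): (-8) + (-3) + 16 = 5
σ = (2, 3, 1): (-8) + 2 + 10 = 4
σ = (3, 1, 2): 13 + (-3) + 30 = 40
σ = (3, 2, 1): 13 + 16 + 10 = 39
Optimal value attained by: σ = (1, 2, 3).
Answer: det⊕(M) = 58; verdict: SINGULAR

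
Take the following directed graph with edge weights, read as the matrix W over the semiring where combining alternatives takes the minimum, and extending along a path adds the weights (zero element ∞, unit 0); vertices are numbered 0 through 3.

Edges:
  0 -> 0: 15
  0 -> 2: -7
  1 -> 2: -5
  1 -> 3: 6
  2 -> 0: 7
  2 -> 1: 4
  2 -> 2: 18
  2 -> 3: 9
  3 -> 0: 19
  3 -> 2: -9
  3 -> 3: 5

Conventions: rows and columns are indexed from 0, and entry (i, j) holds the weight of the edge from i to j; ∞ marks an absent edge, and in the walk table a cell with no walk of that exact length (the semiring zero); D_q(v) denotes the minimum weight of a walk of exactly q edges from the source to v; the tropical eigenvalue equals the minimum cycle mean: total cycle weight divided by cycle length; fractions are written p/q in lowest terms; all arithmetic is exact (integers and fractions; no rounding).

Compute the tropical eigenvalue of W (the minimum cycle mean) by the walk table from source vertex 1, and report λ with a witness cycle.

q=0: [∞, 0, ∞, ∞]
q=1: [∞, ∞, -5, 6]
q=2: [2, -1, -3, 4]
q=3: [4, 1, -6, 5]
q=4: [1, -2, -4, 3]
Optimal cycle mean attained by: cycle 1->2->1, total (-5) + 4, length 2.
Answer: λ = -1/2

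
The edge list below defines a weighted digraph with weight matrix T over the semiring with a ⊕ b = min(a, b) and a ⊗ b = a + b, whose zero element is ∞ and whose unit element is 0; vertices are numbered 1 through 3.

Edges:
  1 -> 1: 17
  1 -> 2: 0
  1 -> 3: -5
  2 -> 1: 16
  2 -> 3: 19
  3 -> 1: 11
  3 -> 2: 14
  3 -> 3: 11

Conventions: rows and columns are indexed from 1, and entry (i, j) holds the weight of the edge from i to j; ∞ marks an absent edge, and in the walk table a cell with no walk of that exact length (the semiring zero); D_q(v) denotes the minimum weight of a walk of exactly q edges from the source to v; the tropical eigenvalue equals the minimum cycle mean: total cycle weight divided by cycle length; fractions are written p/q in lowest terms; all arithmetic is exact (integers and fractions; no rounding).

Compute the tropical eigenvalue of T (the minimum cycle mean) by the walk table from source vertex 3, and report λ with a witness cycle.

q=0: [∞, ∞, 0]
q=1: [11, 14, 11]
q=2: [22, 11, 6]
q=3: [17, 20, 17]
Optimal cycle mean attained by: cycle 1->3->1, total (-5) + 11, length 2.
Answer: λ = 3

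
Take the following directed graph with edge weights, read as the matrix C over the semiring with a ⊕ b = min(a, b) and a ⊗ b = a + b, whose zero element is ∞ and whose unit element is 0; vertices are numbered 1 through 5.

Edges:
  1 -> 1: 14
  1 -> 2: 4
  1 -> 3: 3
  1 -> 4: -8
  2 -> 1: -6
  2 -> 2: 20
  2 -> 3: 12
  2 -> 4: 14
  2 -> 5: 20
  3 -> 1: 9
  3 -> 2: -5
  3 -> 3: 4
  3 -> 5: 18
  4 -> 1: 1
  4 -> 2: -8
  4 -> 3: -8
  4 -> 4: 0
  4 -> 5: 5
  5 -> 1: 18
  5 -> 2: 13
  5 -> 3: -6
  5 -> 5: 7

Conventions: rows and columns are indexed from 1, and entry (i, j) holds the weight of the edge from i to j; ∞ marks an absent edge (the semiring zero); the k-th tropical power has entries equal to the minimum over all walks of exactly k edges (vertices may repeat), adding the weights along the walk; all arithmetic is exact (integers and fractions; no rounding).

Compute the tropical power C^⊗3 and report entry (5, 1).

C^⊗2:
  [-7, -16, -16, -8, -3]
  [8, -2, -3, -14, 19]
  [-11, -1, 7, 1, 15]
  [-14, -13, -8, -7, 5]
  [3, -11, -2, 10, 12]
C^⊗3:
  [-22, -21, -16, -15, -3]
  [-13, -22, -22, -14, -9]
  [-7, -7, -8, -19, 6]
  [-19, -15, -15, -22, -2]
  [-17, -7, 1, -5, 9]
Key observation: the optimum is the walk 5->3->2->1, with weight (-6) + (-5) + (-6) = -17.
Optimal value attained by: walk 5->3->2->1.
Answer: (C^⊗3)[5][1] = -17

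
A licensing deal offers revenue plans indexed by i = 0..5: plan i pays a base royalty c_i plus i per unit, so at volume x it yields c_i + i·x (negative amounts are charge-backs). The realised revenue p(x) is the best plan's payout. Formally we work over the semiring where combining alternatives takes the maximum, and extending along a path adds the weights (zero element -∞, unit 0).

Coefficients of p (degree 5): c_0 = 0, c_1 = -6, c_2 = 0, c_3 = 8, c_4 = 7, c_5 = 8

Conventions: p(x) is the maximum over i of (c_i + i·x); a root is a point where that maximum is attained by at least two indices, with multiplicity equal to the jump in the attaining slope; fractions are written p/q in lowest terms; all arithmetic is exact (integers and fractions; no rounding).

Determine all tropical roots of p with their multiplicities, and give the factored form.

hull edge (i=0, c=0) to (i=3, c=8): slope 8/3, span 3
hull edge (i=3, c=8) to (i=5, c=8): slope 0, span 2
Factored form: p(x) = 8 ⊗ (x ⊕ (-8/3)) ⊗ (x ⊕ (-8/3)) ⊗ (x ⊕ (-8/3)) ⊗ (x ⊕ 0) ⊗ (x ⊕ 0)
Answer: roots = -8/3 (mult 3), 0 (mult 2)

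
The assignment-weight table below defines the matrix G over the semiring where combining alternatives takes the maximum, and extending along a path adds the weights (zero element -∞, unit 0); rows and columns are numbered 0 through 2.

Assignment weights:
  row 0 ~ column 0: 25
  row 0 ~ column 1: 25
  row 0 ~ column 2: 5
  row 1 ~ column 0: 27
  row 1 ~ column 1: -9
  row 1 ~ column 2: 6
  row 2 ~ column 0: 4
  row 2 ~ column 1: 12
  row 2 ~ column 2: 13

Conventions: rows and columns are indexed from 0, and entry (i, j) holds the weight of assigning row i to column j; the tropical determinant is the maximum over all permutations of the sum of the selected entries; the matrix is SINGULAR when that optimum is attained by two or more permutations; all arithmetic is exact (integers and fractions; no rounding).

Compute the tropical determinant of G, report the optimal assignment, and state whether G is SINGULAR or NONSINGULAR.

σ = (0, 1, 2): 25 + (-9) + 13 = 29
σ = (0, 2, 1): 25 + 6 + 12 = 43
σ = (1, 0, 2): 25 + 27 + 13 = 65
σ = (1, 2, 0): 25 + 6 + 4 = 35
σ = (2, 0, 1): 5 + 27 + 12 = 44
σ = (2, 1, 0): 5 + (-9) + 4 = 0
Optimal value attained by: σ = (1, 0, 2).
Answer: det⊕(G) = 65; verdict: NONSINGULAR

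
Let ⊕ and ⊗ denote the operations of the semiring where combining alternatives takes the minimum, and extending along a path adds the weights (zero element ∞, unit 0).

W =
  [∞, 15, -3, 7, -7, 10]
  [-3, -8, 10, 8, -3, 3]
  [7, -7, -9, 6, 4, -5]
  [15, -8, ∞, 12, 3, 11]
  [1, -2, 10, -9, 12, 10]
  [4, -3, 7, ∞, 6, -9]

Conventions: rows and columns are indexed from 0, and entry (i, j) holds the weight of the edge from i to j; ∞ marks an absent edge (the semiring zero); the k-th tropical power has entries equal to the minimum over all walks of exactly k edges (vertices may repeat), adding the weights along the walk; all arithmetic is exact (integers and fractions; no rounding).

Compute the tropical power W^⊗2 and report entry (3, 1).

W^⊗2:
  [-6, -10, -12, -16, 1, -8]
  [-11, -16, -6, -12, -11, -6]
  [-10, -16, -18, -5, -10, -14]
  [-11, -16, 2, -6, -11, -5]
  [-5, -17, -2, 3, -6, 1]
  [-6, -12, -2, -3, -6, -18]
Key observation: the optimum is the walk 3->1->1, with weight (-8) + (-8) = -16.
Optimal value attained by: walk 3->1->1.
Answer: (W^⊗2)[3][1] = -16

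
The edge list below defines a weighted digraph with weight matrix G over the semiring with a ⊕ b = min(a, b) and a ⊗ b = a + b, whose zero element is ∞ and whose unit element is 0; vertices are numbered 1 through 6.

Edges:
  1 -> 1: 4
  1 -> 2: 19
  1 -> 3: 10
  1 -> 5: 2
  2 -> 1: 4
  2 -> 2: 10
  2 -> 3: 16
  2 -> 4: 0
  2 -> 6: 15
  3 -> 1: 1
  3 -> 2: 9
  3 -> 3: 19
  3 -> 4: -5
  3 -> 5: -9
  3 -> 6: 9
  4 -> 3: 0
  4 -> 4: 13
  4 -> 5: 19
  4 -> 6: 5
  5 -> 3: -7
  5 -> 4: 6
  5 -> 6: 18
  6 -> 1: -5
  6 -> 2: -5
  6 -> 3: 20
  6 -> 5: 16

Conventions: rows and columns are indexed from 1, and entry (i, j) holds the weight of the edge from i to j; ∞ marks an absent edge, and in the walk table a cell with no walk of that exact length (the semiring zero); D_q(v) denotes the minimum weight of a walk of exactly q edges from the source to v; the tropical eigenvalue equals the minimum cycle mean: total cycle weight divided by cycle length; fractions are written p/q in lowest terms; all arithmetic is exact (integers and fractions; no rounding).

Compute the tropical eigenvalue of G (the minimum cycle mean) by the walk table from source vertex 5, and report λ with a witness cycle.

q=0: [∞, ∞, ∞, ∞, 0, ∞]
q=1: [∞, ∞, -7, 6, ∞, 18]
q=2: [-6, 2, 6, -12, -16, 2]
q=3: [-3, -3, -23, -10, -4, -7]
q=4: [-22, -14, -11, -28, -32, -14]
q=5: [-19, -19, -39, -26, -20, -23]
q=6: [-38, -30, -27, -44, -48, -30]
Optimal cycle mean attained by: cycle 3->5->3, total (-9) + (-7), length 2.
Answer: λ = -8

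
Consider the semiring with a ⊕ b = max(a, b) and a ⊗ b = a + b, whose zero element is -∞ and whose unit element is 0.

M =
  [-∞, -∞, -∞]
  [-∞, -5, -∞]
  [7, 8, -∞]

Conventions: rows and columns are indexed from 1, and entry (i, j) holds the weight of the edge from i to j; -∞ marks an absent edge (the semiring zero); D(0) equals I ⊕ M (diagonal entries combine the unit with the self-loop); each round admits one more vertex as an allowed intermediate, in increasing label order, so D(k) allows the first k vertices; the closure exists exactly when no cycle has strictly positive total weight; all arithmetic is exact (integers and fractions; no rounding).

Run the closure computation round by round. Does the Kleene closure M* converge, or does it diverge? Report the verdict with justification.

D(0):
  [0, -∞, -∞]
  [-∞, 0, -∞]
  [7, 8, 0]
D(1):
  [0, -∞, -∞]
  [-∞, 0, -∞]
  [7, 8, 0]
D(2):
  [0, -∞, -∞]
  [-∞, 0, -∞]
  [7, 8, 0]
D(3):
  [0, -∞, -∞]
  [-∞, 0, -∞]
  [7, 8, 0]
Key observation: every diagonal entry stays at the unit through all rounds, so no improving cycle exists.
Answer: CONVERGES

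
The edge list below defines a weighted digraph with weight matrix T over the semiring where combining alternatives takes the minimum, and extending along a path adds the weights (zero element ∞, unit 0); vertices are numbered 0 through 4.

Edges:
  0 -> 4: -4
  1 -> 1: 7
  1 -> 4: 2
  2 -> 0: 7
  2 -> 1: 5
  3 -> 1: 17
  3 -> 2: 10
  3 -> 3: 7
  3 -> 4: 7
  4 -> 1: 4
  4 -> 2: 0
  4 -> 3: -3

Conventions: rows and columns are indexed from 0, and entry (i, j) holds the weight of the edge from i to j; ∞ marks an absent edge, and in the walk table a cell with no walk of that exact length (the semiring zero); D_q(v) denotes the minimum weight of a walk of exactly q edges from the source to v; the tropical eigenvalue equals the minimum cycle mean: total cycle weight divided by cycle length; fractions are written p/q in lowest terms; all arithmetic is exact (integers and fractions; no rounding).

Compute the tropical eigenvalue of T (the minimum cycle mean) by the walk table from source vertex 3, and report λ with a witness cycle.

q=0: [∞, ∞, ∞, 0, ∞]
q=1: [∞, 17, 10, 7, 7]
q=2: [17, 11, 7, 4, 14]
q=3: [14, 12, 14, 11, 11]
q=4: [21, 15, 11, 8, 10]
q=5: [18, 14, 10, 7, 15]
Optimal cycle mean attained by: cycle 0->4->2->0, total (-4) + 0 + 7, length 3.
Answer: λ = 1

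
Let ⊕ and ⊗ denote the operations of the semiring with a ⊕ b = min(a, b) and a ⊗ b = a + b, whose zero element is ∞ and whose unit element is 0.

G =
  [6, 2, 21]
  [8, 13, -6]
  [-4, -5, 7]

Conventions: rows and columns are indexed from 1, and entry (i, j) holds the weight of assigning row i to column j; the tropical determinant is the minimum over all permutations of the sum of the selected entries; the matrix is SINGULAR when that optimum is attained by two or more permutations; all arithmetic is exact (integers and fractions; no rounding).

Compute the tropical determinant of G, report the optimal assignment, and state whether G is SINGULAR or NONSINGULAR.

σ = (1, 2, 3): 6 + 13 + 7 = 26
σ = (1, 3, 2): 6 + (-6) + (-5) = -5
σ = (2, 1, 3): 2 + 8 + 7 = 17
σ = (2, 3, 1): 2 + (-6) + (-4) = -8
σ = (3, 1, 2): 21 + 8 + (-5) = 24
σ = (3, 2, 1): 21 + 13 + (-4) = 30
Optimal value attained by: σ = (2, 3, 1).
Answer: det⊕(G) = -8; verdict: NONSINGULAR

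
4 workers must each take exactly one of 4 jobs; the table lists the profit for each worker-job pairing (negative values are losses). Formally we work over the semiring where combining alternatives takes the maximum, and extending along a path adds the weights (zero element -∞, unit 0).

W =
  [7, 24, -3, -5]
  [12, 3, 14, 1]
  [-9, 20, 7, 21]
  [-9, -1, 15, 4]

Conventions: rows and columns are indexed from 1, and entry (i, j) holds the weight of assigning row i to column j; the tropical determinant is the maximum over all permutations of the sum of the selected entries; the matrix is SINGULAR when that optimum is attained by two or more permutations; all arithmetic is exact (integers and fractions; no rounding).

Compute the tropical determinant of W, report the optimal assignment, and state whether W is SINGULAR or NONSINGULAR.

σ = (1, 2, 3, 4): 7 + 3 + 7 + 4 = 21
σ = (1, 2, 4, 3): 7 + 3 + 21 + 15 = 46
σ = (1, 3, 2, 4): 7 + 14 + 20 + 4 = 45
σ = (1, 3, 4, 2): 7 + 14 + 21 + (-1) = 41
σ = (1, 4, 2, 3): 7 + 1 + 20 + 15 = 43
σ = (1, 4, 3, 2): 7 + 1 + 7 + (-1) = 14
σ = (2, 1, 3, 4): 24 + 12 + 7 + 4 = 47
σ = (2, 1, 4, 3): 24 + 12 + 21 + 15 = 72
σ = (2, 3, 1, 4): 24 + 14 + (-9) + 4 = 33
σ = (2, 3, 4, 1): 24 + 14 + 21 + (-9) = 50
σ = (2, 4, 1, 3): 24 + 1 + (-9) + 15 = 31
σ = (2, 4, 3, 1): 24 + 1 + 7 + (-9) = 23
σ = (3, 1, 2, 4): (-3) + 12 + 20 + 4 = 33
σ = (3, 1, 4, 2): (-3) + 12 + 21 + (-1) = 29
σ = (3, 2, 1, 4): (-3) + 3 + (-9) + 4 = -5
σ = (3, 2, 4, 1): (-3) + 3 + 21 + (-9) = 12
σ = (3, 4, 1, 2): (-3) + 1 + (-9) + (-1) = -12
σ = (3, 4, 2, 1): (-3) + 1 + 20 + (-9) = 9
σ = (4, 1, 2, 3): (-5) + 12 + 20 + 15 = 42
σ = (4, 1, 3, 2): (-5) + 12 + 7 + (-1) = 13
σ = (4, 2, 1, 3): (-5) + 3 + (-9) + 15 = 4
σ = (4, 2, 3, 1): (-5) + 3 + 7 + (-9) = -4
σ = (4, 3, 1, 2): (-5) + 14 + (-9) + (-1) = -1
σ = (4, 3, 2, 1): (-5) + 14 + 20 + (-9) = 20
Optimal value attained by: σ = (2, 1, 4, 3).
Answer: det⊕(W) = 72; verdict: NONSINGULAR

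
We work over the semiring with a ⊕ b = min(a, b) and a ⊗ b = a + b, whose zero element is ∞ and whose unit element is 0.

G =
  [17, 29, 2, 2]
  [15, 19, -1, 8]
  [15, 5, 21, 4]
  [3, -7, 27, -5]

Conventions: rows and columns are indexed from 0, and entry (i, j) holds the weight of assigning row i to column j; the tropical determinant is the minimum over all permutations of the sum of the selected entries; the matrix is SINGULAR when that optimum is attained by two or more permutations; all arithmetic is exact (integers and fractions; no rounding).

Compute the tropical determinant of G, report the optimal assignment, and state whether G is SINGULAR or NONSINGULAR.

σ = (0, 1, 2, 3): 17 + 19 + 21 + (-5) = 52
σ = (0, 1, 3, 2): 17 + 19 + 4 + 27 = 67
σ = (0, 2, 1, 3): 17 + (-1) + 5 + (-5) = 16
σ = (0, 2, 3, 1): 17 + (-1) + 4 + (-7) = 13
σ = (0, 3, 1, 2): 17 + 8 + 5 + 27 = 57
σ = (0, 3, 2, 1): 17 + 8 + 21 + (-7) = 39
σ = (1, 0, 2, 3): 29 + 15 + 21 + (-5) = 60
σ = (1, 0, 3, 2): 29 + 15 + 4 + 27 = 75
σ = (1, 2, 0, 3): 29 + (-1) + 15 + (-5) = 38
σ = (1, 2, 3, 0): 29 + (-1) + 4 + 3 = 35
σ = (1, 3, 0, 2): 29 + 8 + 15 + 27 = 79
σ = (1, 3, 2, 0): 29 + 8 + 21 + 3 = 61
σ = (2, 0, 1, 3): 2 + 15 + 5 + (-5) = 17
σ = (2, 0, 3, 1): 2 + 15 + 4 + (-7) = 14
σ = (2, 1, 0, 3): 2 + 19 + 15 + (-5) = 31
σ = (2, 1, 3, 0): 2 + 19 + 4 + 3 = 28
σ = (2, 3, 0, 1): 2 + 8 + 15 + (-7) = 18
σ = (2, 3, 1, 0): 2 + 8 + 5 + 3 = 18
σ = (3, 0, 1, 2): 2 + 15 + 5 + 27 = 49
σ = (3, 0, 2, 1): 2 + 15 + 21 + (-7) = 31
σ = (3, 1, 0, 2): 2 + 19 + 15 + 27 = 63
σ = (3, 1, 2, 0): 2 + 19 + 21 + 3 = 45
σ = (3, 2, 0, 1): 2 + (-1) + 15 + (-7) = 9
σ = (3, 2, 1, 0): 2 + (-1) + 5 + 3 = 9
Optimal value attained by: σ = (3, 2, 0, 1).
Answer: det⊕(G) = 9; verdict: SINGULAR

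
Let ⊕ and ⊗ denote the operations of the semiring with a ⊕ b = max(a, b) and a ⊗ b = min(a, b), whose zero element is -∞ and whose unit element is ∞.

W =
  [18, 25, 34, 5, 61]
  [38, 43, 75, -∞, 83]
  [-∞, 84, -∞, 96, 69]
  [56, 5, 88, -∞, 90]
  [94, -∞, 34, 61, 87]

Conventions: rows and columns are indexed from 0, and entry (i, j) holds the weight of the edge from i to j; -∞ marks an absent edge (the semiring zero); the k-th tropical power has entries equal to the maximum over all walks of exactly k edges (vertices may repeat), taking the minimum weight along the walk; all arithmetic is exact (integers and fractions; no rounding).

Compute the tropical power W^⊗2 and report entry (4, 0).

W^⊗2:
  [61, 34, 34, 61, 61]
  [83, 75, 43, 75, 83]
  [69, 43, 88, 61, 90]
  [90, 84, 34, 88, 87]
  [87, 34, 61, 61, 87]
Key observation: the optimum is the walk 4->4->0, with weight 87 min 94 = 87.
Optimal value attained by: walk 4->4->0.
Answer: (W^⊗2)[4][0] = 87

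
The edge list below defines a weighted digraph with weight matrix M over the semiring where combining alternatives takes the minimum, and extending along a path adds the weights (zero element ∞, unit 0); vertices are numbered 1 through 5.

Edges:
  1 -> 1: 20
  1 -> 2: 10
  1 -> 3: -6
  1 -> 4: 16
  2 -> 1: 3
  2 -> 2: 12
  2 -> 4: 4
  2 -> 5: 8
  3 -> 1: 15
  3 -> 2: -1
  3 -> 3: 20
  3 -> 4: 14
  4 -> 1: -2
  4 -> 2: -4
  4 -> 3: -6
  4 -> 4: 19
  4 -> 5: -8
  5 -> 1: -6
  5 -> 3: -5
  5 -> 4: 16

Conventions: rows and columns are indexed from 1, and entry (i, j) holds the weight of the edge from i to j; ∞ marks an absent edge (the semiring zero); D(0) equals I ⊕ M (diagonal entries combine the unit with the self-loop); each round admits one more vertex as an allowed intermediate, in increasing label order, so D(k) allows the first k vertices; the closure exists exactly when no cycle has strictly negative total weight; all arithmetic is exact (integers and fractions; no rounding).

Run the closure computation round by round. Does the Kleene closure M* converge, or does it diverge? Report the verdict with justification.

D(0):
  [0, 10, -6, 16, ∞]
  [3, 0, ∞, 4, 8]
  [15, -1, 0, 14, ∞]
  [-2, -4, -6, 0, -8]
  [-6, ∞, -5, 16, 0]
D(1):
  [0, 10, -6, 16, ∞]
  [3, 0, -3, 4, 8]
  [15, -1, 0, 14, ∞]
  [-2, -4, -8, 0, -8]
  [-6, 4, -12, 10, 0]
Detection: at round 2, diagonal entry (3, 3) turns strictly negative.
Key observation: the cycle 3->2->1->3 has total weight (-1) + 3 + (-6), which is strictly negative.
Answer: DIVERGES — negative cycle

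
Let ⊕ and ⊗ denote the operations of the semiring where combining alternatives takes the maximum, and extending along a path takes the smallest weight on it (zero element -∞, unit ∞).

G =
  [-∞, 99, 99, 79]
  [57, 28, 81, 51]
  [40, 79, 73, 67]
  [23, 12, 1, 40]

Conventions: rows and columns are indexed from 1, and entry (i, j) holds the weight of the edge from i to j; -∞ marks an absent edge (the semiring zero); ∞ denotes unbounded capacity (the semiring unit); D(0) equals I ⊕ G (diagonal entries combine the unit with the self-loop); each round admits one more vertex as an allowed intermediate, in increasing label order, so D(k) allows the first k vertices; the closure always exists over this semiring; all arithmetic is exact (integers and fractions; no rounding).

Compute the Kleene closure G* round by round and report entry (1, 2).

D(0):
  [∞, 99, 99, 79]
  [57, ∞, 81, 51]
  [40, 79, ∞, 67]
  [23, 12, 1, ∞]
D(1):
  [∞, 99, 99, 79]
  [57, ∞, 81, 57]
  [40, 79, ∞, 67]
  [23, 23, 23, ∞]
D(2):
  [∞, 99, 99, 79]
  [57, ∞, 81, 57]
  [57, 79, ∞, 67]
  [23, 23, 23, ∞]
D(3):
  [∞, 99, 99, 79]
  [57, ∞, 81, 67]
  [57, 79, ∞, 67]
  [23, 23, 23, ∞]
D(4):
  [∞, 99, 99, 79]
  [57, ∞, 81, 67]
  [57, 79, ∞, 67]
  [23, 23, 23, ∞]
Answer: G*[1][2] = 99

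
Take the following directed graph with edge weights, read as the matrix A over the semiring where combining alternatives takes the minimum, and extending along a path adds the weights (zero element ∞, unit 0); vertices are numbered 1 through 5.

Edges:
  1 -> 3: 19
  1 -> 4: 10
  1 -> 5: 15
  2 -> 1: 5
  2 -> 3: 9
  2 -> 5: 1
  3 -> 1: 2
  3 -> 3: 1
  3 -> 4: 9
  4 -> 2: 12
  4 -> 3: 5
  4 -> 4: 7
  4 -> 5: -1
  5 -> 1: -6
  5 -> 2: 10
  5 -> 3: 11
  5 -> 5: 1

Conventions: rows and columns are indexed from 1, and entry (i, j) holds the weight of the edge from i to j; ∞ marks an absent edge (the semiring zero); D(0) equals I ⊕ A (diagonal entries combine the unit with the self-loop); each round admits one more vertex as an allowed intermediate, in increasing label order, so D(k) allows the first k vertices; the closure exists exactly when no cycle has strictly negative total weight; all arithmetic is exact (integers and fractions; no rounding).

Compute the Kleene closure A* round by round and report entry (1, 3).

D(0):
  [0, ∞, 19, 10, 15]
  [5, 0, 9, ∞, 1]
  [2, ∞, 0, 9, ∞]
  [∞, 12, 5, 0, -1]
  [-6, 10, 11, ∞, 0]
D(1):
  [0, ∞, 19, 10, 15]
  [5, 0, 9, 15, 1]
  [2, ∞, 0, 9, 17]
  [∞, 12, 5, 0, -1]
  [-6, 10, 11, 4, 0]
D(2):
  [0, ∞, 19, 10, 15]
  [5, 0, 9, 15, 1]
  [2, ∞, 0, 9, 17]
  [17, 12, 5, 0, -1]
  [-6, 10, 11, 4, 0]
D(3):
  [0, ∞, 19, 10, 15]
  [5, 0, 9, 15, 1]
  [2, ∞, 0, 9, 17]
  [7, 12, 5, 0, -1]
  [-6, 10, 11, 4, 0]
D(4):
  [0, 22, 15, 10, 9]
  [5, 0, 9, 15, 1]
  [2, 21, 0, 9, 8]
  [7, 12, 5, 0, -1]
  [-6, 10, 9, 4, 0]
D(5):
  [0, 19, 15, 10, 9]
  [-5, 0, 9, 5, 1]
  [2, 18, 0, 9, 8]
  [-7, 9, 5, 0, -1]
  [-6, 10, 9, 4, 0]
Answer: A*[1][3] = 15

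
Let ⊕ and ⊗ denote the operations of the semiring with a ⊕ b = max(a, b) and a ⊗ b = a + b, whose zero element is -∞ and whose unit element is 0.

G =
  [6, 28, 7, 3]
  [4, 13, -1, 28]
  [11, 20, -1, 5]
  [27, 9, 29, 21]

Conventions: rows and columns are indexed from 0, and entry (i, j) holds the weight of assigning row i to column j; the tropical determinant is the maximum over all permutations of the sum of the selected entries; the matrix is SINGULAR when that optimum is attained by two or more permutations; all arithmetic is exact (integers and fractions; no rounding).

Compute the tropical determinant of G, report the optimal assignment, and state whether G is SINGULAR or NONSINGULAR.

σ = (0, 1, 2, 3): 6 + 13 + (-1) + 21 = 39
σ = (0, 1, 3, 2): 6 + 13 + 5 + 29 = 53
σ = (0, 2, 1, 3): 6 + (-1) + 20 + 21 = 46
σ = (0, 2, 3, 1): 6 + (-1) + 5 + 9 = 19
σ = (0, 3, 1, 2): 6 + 28 + 20 + 29 = 83
σ = (0, 3, 2, 1): 6 + 28 + (-1) + 9 = 42
σ = (1, 0, 2, 3): 28 + 4 + (-1) + 21 = 52
σ = (1, 0, 3, 2): 28 + 4 + 5 + 29 = 66
σ = (1, 2, 0, 3): 28 + (-1) + 11 + 21 = 59
σ = (1, 2, 3, 0): 28 + (-1) + 5 + 27 = 59
σ = (1, 3, 0, 2): 28 + 28 + 11 + 29 = 96
σ = (1, 3, 2, 0): 28 + 28 + (-1) + 27 = 82
σ = (2, 0, 1, 3): 7 + 4 + 20 + 21 = 52
σ = (2, 0, 3, 1): 7 + 4 + 5 + 9 = 25
σ = (2, 1, 0, 3): 7 + 13 + 11 + 21 = 52
σ = (2, 1, 3, 0): 7 + 13 + 5 + 27 = 52
σ = (2, 3, 0, 1): 7 + 28 + 11 + 9 = 55
σ = (2, 3, 1, 0): 7 + 28 + 20 + 27 = 82
σ = (3, 0, 1, 2): 3 + 4 + 20 + 29 = 56
σ = (3, 0, 2, 1): 3 + 4 + (-1) + 9 = 15
σ = (3, 1, 0, 2): 3 + 13 + 11 + 29 = 56
σ = (3, 1, 2, 0): 3 + 13 + (-1) + 27 = 42
σ = (3, 2, 0, 1): 3 + (-1) + 11 + 9 = 22
σ = (3, 2, 1, 0): 3 + (-1) + 20 + 27 = 49
Optimal value attained by: σ = (1, 3, 0, 2).
Answer: det⊕(G) = 96; verdict: NONSINGULAR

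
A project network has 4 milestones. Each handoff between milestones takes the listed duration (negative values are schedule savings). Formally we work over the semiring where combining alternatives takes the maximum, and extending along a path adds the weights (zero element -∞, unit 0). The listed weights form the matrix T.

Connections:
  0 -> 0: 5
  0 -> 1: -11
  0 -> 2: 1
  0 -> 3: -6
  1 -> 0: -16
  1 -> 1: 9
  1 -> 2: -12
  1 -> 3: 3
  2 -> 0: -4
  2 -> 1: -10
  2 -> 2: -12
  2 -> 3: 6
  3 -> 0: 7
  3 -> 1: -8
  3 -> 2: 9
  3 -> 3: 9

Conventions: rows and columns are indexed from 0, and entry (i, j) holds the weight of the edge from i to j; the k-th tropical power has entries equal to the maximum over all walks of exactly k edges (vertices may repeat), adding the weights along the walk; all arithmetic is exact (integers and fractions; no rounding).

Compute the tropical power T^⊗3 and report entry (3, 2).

T^⊗2:
  [10, -2, 6, 7]
  [10, 18, 12, 12]
  [13, -1, 15, 15]
  [16, 1, 18, 18]
T^⊗3:
  [15, 7, 16, 16]
  [19, 27, 21, 21]
  [22, 8, 24, 24]
  [25, 10, 27, 27]
Key observation: the optimum is the walk 3->3->3->2, with weight 9 + 9 + 9 = 27.
Optimal value attained by: walk 3->3->3->2.
Answer: (T^⊗3)[3][2] = 27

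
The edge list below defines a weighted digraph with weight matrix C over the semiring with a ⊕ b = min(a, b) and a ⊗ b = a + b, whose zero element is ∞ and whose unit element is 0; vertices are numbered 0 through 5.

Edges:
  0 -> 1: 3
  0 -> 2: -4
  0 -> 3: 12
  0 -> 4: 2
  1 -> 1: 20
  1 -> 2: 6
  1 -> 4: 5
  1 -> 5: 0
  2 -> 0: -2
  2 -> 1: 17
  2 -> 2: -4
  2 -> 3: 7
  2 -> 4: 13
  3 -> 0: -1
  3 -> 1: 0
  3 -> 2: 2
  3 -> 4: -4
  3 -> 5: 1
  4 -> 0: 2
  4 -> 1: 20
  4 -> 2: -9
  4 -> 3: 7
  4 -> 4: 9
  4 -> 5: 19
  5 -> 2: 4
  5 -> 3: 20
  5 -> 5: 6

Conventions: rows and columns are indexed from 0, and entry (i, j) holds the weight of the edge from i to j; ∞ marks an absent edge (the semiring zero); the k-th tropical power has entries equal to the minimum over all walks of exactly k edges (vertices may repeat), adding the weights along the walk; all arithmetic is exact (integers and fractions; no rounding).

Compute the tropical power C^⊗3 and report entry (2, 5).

C^⊗2:
  [-6, 12, -8, 3, 8, 3]
  [4, 23, -4, 12, 14, 6]
  [-6, 1, -8, 3, 0, 8]
  [-2, 2, -13, 3, 1, 0]
  [-11, 5, -13, -2, 3, 8]
  [2, 20, 0, 11, 16, 12]
C^⊗3:
  [-10, -3, -12, -1, -4, 4]
  [-6, 7, -8, 3, 6, 12]
  [-10, -3, -12, -1, -4, 1]
  [-15, 1, -17, -6, -1, 2]
  [-15, -8, -17, -6, -9, -1]
  [-2, 5, -4, 7, 4, 12]
Key observation: the optimum is the walk 2->0->1->5, with weight (-2) + 3 + 0 = 1.
Optimal value attained by: walk 2->0->1->5.
Answer: (C^⊗3)[2][5] = 1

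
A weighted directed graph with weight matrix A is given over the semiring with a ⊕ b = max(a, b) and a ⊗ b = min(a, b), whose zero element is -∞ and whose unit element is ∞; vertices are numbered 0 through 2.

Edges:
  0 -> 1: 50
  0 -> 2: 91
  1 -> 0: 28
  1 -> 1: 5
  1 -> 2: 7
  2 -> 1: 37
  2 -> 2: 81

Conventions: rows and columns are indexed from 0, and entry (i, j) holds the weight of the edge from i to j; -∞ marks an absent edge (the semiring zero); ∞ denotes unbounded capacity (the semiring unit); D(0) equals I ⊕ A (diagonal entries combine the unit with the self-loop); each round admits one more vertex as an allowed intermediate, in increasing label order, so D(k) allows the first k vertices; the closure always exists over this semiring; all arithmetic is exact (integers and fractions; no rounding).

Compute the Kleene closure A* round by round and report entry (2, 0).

D(0):
  [∞, 50, 91]
  [28, ∞, 7]
  [-∞, 37, ∞]
D(1):
  [∞, 50, 91]
  [28, ∞, 28]
  [-∞, 37, ∞]
D(2):
  [∞, 50, 91]
  [28, ∞, 28]
  [28, 37, ∞]
D(3):
  [∞, 50, 91]
  [28, ∞, 28]
  [28, 37, ∞]
Answer: A*[2][0] = 28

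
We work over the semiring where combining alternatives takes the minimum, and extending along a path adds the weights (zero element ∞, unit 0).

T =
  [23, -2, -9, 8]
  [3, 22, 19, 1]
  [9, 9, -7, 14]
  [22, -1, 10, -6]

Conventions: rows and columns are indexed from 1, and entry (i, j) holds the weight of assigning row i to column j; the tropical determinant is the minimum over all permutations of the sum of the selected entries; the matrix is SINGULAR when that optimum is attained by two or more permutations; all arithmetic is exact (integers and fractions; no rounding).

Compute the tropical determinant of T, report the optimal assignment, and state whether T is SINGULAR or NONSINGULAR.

σ = (1, 2, 3, 4): 23 + 22 + (-7) + (-6) = 32
σ = (1, 2, 4, 3): 23 + 22 + 14 + 10 = 69
σ = (1, 3, 2, 4): 23 + 19 + 9 + (-6) = 45
σ = (1, 3, 4, 2): 23 + 19 + 14 + (-1) = 55
σ = (1, 4, 2, 3): 23 + 1 + 9 + 10 = 43
σ = (1, 4, 3, 2): 23 + 1 + (-7) + (-1) = 16
σ = (2, 1, 3, 4): (-2) + 3 + (-7) + (-6) = -12
σ = (2, 1, 4, 3): (-2) + 3 + 14 + 10 = 25
σ = (2, 3, 1, 4): (-2) + 19 + 9 + (-6) = 20
σ = (2, 3, 4, 1): (-2) + 19 + 14 + 22 = 53
σ = (2, 4, 1, 3): (-2) + 1 + 9 + 10 = 18
σ = (2, 4, 3, 1): (-2) + 1 + (-7) + 22 = 14
σ = (3, 1, 2, 4): (-9) + 3 + 9 + (-6) = -3
σ = (3, 1, 4, 2): (-9) + 3 + 14 + (-1) = 7
σ = (3, 2, 1, 4): (-9) + 22 + 9 + (-6) = 16
σ = (3, 2, 4, 1): (-9) + 22 + 14 + 22 = 49
σ = (3, 4, 1, 2): (-9) + 1 + 9 + (-1) = 0
σ = (3, 4, 2, 1): (-9) + 1 + 9 + 22 = 23
σ = (4, 1, 2, 3): 8 + 3 + 9 + 10 = 30
σ = (4, 1, 3, 2): 8 + 3 + (-7) + (-1) = 3
σ = (4, 2, 1, 3): 8 + 22 + 9 + 10 = 49
σ = (4, 2, 3, 1): 8 + 22 + (-7) + 22 = 45
σ = (4, 3, 1, 2): 8 + 19 + 9 + (-1) = 35
σ = (4, 3, 2, 1): 8 + 19 + 9 + 22 = 58
Optimal value attained by: σ = (2, 1, 3, 4).
Answer: det⊕(T) = -12; verdict: NONSINGULAR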